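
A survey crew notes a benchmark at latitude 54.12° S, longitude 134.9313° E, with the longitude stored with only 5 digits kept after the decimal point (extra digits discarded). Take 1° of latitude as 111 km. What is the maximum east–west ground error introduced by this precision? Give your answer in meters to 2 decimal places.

0.65 meters

Truncating at 5 decimal places can drop up to a full unit in the last place, so the longitude may be off by as much as 1e-05°.
One degree of longitude at 54.12° is 111000 × cos 54.12° ≈ 111000 × 0.5861 = 65055.9 m.
Maximum E–W displacement: 1e-05 × 65055.9 = 0.650559 m.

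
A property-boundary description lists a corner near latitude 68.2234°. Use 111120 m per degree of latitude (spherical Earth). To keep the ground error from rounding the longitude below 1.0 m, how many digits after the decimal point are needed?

5 decimal places

At 68.2234° one degree of longitude covers 111120 × cos 68.2234° ≈ 111120 × 0.3710 ≈ 41224.3 m.
With N decimal places the half-ulp bound is 0.5·10⁻ᴺ°, or 0.5·10⁻ᴺ × 41224.3 m on the ground.
Need 0.5 × 41224.3 × 10⁻ᴺ ≤ 1.0 → 10⁻ᴺ ≤ 4.852e-05, so N ≥ 4.31.
So 5 decimal places suffice (0.206 m); 4 would allow up to 2.06 m.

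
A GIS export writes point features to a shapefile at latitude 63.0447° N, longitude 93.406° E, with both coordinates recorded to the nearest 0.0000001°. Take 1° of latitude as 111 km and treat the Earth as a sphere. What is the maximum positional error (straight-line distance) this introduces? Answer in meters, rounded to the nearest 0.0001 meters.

0.0061 meters

Rounding to 7 decimal places leaves each coordinate within ±5e-08° of the true value.
Latitude error → 5e-08 × 111000 = 0.00555 m along the meridian.
E–W at 63.0447°: 5e-08° × 111000 × cos 63.0447° = 5e-08 × 111000 × 0.4533 ≈ 0.00251579 m.
The two errors are perpendicular, so the maximum displacement is √(0.00555² + 0.00251579²) ≈ 0.00609358 m.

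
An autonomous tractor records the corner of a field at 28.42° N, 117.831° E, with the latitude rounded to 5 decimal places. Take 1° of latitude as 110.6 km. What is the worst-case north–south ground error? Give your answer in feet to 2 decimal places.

Rounding to 5 decimal places leaves the latitude within ±5e-06° of the true value.
So the N–S error is at most 5e-06 × 110600 = 0.553 m.
In feet: 0.553 m ÷ 0.3048 ≈ 1.8143 ft.

1.81 feet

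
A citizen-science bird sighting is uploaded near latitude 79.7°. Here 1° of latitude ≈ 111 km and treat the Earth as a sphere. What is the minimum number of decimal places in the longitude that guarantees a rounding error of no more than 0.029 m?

6

At 79.7° one degree of longitude covers 111000 × cos 79.7° ≈ 111000 × 0.1788 ≈ 19847 m.
With N decimal places the half-ulp bound is 0.5·10⁻ᴺ°, or 0.5·10⁻ᴺ × 19847 m on the ground.
Setting 9923.52 × 10⁻ᴺ ≤ 0.029 gives 10ᴺ ≥ 3.422e+05, i.e. N ≥ 5.53.
So 6 decimal places suffice (0.00992 m); 5 would allow up to 0.0992 m.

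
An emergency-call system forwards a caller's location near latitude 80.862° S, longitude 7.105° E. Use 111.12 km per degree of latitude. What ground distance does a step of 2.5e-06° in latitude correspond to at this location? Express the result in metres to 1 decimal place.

0.3 metres

Along a meridian 2.5e-06° is 2.5e-06 × 111120 = 0.2778 m.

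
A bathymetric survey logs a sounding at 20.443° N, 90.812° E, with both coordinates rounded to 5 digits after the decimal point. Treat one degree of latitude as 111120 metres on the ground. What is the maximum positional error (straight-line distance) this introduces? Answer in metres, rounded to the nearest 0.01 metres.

0.76 metres

Rounding to 5 decimal places leaves each coordinate within ±5e-06° of the true value.
North–south component: 5e-06° × 111120 = 0.5556 m.
East–west component at 20.443°: 5e-06° × 111120 × cos 20.443° ≈ 5e-06 × 104122 ≈ 0.520608 m.
The two errors are perpendicular, so the maximum displacement is √(0.5556² + 0.520608²) ≈ 0.761396 m.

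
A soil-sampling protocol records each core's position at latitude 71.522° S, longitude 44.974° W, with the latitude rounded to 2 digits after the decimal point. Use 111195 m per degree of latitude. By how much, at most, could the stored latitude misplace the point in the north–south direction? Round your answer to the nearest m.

Rounding to 2 decimal places leaves the latitude within ±0.005° of the true value.
North–south distance: 0.005° × 111195 m/° = 555.975 m.

556 m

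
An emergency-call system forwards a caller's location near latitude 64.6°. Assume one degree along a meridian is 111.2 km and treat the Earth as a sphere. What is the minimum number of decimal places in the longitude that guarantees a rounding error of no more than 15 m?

At 64.6° one degree of longitude covers 111200 × cos 64.6° ≈ 111200 × 0.4289 ≈ 47697.6 m.
Rounding to N decimal places gives at most 0.5 × 10⁻ᴺ degrees of error, i.e. 0.5 × 10⁻ᴺ × 47697.6 m.
Need 0.5 × 47697.6 × 10⁻ᴺ ≤ 15 → 10⁻ᴺ ≤ 6.290e-04, so N ≥ 3.20.
At 3 places the error can reach 23.8 m, but 4 places keeps it to 2.38 m.

4 decimal places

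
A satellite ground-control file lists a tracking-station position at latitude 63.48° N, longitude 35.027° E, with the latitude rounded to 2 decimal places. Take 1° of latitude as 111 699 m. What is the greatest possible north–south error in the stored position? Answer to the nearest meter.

558 meters

Rounding to 2 decimal places leaves the latitude within ±0.005° of the true value.
North–south distance: 0.005° × 111699 m/° = 558.495 m.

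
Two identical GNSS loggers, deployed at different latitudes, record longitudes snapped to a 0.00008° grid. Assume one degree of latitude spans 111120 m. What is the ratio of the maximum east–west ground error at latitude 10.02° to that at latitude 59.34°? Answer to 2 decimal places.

With a 0.00008° grid the true value lies within half a step, ±0.00008°/2 = ±4e-05°, of the stored one.
Error at 10.02° = 4e-05° × 111120 × cos 10.02° ≈ 4.4448 × 0.9847 = 4.377 m.
Error at 59.34° = 4e-05° × 111120 × cos 59.34° ≈ 4.4448 × 0.5099 = 2.2666 m.
Ratio: 4.377 / 2.2666 = cos 10.02° / cos 59.34° ≈ 1.9311.

1.93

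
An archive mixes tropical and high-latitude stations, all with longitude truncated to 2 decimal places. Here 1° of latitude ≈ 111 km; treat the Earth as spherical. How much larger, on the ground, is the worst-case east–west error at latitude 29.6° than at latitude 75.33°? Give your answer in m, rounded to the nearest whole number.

Truncating at 2 decimal places can drop up to a full unit in the last place, so the longitude may be off by as much as 0.01°.
At 29.6°: 0.01° × 111000 × cos 29.6° = 0.01 × 111000 × 0.8695 ≈ 965.14 m.
At 75.33°: 0.01° × 111000 × cos 75.33° = 0.01 × 111000 × 0.2533 ≈ 281.11 m.
Difference: 965.14 − 281.11 = 684.03 m.

684 m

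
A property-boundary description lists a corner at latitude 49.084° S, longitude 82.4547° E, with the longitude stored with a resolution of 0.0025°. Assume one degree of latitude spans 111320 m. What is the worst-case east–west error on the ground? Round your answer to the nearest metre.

91 metres

With a 0.0025° grid the true value lies within half a step, ±0.0025°/2 = ±0.00125°, of the stored one.
Parallels shrink by cos φ, so at 49.084° a degree of longitude is 111320 × 0.6550 ≈ 72909.2 m.
East–west error: 0.00125° × 72909.2 m/° ≈ 91.1366 m.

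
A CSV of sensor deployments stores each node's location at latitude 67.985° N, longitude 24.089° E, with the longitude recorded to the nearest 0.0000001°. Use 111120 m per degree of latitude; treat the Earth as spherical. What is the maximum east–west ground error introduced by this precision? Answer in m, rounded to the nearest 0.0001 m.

0.0021 m

Rounding to 7 decimal places leaves the longitude within ±5e-08° of the true value.
Parallels shrink by cos φ, so at 67.985° a degree of longitude is 111120 × 0.3748 ≈ 41653.3 m.
So at most 5e-08° × 41653.3 ≈ 0.00208266 m east–west.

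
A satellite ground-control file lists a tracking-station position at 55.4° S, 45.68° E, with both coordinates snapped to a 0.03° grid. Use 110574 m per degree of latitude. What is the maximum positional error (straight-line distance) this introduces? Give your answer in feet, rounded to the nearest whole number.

6258 feet

With a 0.03° grid the true value lies within half a step, ±0.03°/2 = ±0.015°, of the stored one.
North–south component: 0.015° × 110574 = 1658.61 m.
Longitude error → 0.015 × 110574 × cos 55.4° = 0.015 × 110574 × 0.5678 ≈ 941.831 m.
Combining orthogonally: (1658.61² + 941.831²)^½ ≈ 1907.36 m.
Converting: 1907.36 m × 3.2808 ft/m ≈ 6257.8 ft.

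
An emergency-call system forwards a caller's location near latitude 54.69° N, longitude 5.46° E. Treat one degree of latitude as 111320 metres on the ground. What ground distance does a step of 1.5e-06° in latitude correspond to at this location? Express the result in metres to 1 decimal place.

1.5e-06° × 111320 m/° = 0.16698 m.

0.2 metres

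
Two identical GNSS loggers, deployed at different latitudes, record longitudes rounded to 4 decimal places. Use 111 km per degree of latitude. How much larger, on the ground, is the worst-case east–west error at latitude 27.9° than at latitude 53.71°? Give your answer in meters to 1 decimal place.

Rounding to 4 decimal places leaves the longitude within ±5e-05° of the true value.
Error at 27.9° = 5e-05° × 111000 × cos 27.9° ≈ 5.55 × 0.8838 = 4.9049 m.
At 53.71°: 5e-05° × 111000 × cos 53.71° = 5e-05 × 111000 × 0.5919 ≈ 3.2849 m.
So the lower-latitude error exceeds the higher by 4.9049 − 3.2849 = 1.62 m.

1.6 meters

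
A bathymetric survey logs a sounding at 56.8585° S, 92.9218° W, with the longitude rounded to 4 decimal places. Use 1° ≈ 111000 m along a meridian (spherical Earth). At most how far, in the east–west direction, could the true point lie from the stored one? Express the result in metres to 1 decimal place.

3.0 metres

Rounding to 4 decimal places leaves the longitude within ±5e-05° of the true value.
One degree of longitude at 56.8585° is 111000 × cos 56.8585° ≈ 111000 × 0.5467 = 60684.7 m.
East–west error: 5e-05° × 60684.7 m/° ≈ 3.03423 m.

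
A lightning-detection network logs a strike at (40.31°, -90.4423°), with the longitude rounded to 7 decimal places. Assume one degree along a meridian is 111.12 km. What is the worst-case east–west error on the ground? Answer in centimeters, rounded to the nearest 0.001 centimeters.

Rounding to 7 decimal places leaves the longitude within ±5e-08° of the true value.
One degree of longitude at 40.31° is 111120 × cos 40.31° ≈ 111120 × 0.7626 = 84735.2 m.
East–west error: 5e-08° × 84735.2 m/° ≈ 0.00423676 m.
That is 0.00423676 m = 0.42368 cm.

0.424 centimeters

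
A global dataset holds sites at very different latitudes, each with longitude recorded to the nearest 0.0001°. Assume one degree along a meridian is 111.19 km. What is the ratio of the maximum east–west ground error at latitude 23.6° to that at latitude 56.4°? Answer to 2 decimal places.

1.66

Rounding to 4 decimal places leaves the longitude within ±5e-05° of the true value.
Error at 23.6° = 5e-05° × 111190 × cos 23.6° ≈ 5.5595 × 0.9164 = 5.0945 m.
At 56.4°: 5e-05° × 111190 × cos 56.4° = 5e-05 × 111190 × 0.5534 ≈ 3.0766 m.
The ratio reduces to cos 23.6° / cos 56.4° = 0.9164/0.5534 ≈ 1.6559.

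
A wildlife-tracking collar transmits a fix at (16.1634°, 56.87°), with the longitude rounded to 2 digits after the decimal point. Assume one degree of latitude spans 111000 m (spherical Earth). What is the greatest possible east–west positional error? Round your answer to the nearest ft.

1749 ft

Rounding to 2 decimal places leaves the longitude within ±0.005° of the true value.
One degree of longitude at 16.1634° is 111000 × cos 16.1634° ≈ 111000 × 0.9605 = 106612 m.
So at most 0.005° × 106612 ≈ 533.062 m east–west.
In feet: 533.062 m ÷ 0.3048 ≈ 1748.9 ft.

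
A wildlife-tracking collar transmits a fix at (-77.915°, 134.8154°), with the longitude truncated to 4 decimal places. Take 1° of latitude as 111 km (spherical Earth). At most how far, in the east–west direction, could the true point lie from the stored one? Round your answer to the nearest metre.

2 metres

Truncating at 4 decimal places can drop up to a full unit in the last place, so the longitude may be off by as much as 0.0001°.
Parallels shrink by cos φ, so at 77.915° a degree of longitude is 111000 × 0.2094 ≈ 23239.2 m.
East–west error: 0.0001° × 23239.2 m/° ≈ 2.32392 m.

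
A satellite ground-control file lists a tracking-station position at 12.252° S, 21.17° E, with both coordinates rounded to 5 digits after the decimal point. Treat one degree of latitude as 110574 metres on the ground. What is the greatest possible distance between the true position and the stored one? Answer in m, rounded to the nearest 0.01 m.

Rounding to 5 decimal places leaves each coordinate within ±5e-06° of the true value.
North–south component: 5e-06° × 110574 = 0.55287 m.
East–west component at 12.252°: 5e-06° × 110574 × cos 12.252° ≈ 5e-06 × 108056 ≈ 0.540278 m.
Combining orthogonally: (0.55287² + 0.540278²)^½ ≈ 0.773023 m.

0.77 m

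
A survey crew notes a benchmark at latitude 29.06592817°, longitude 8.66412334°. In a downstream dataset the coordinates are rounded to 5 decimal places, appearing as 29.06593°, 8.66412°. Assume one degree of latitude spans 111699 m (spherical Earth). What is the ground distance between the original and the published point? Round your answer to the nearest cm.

38 cm

The latitude changed by -0.00000183° and the longitude by +0.00000334°.
North–south shift: -0.00000183 × 111699 = -0.204409 m.
East–west at this latitude: 0.00000334° × 111699 × cos 29.0659° ≈ 0.00000334 × 97631.8 = 0.32609 m.
Combined displacement = (0.204409² + 0.32609²)^½ ≈ 0.384861 m.
That is 0.384861 m = 38.486 cm.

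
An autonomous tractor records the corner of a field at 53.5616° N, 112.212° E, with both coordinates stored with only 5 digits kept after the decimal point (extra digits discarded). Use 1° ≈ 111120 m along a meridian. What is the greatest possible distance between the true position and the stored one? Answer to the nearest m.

Truncating at 5 decimal places can drop up to a full unit in the last place, so each coordinate may be off by as much as 1e-05°.
North–south component: 1e-05° × 111120 = 1.1112 m.
Longitude error → 1e-05 × 111120 × cos 53.5616° = 1e-05 × 111120 × 0.5940 ≈ 0.660006 m.
Worst case both components are at the extreme and orthogonal: √(1.1112² + 0.660006²) ≈ 1.29243 m.

1 m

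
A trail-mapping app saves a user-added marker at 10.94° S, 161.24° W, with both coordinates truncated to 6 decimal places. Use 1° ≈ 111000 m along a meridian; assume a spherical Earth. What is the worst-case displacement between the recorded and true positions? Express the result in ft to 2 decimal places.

0.51 ft

Truncating at 6 decimal places can drop up to a full unit in the last place, so each coordinate may be off by as much as 1e-06°.
North–south component: 1e-06° × 111000 = 0.111 m.
Longitude error → 1e-06 × 111000 × cos 10.94° = 1e-06 × 111000 × 0.9818 ≈ 0.108983 m.
Worst case both components are at the extreme and orthogonal: √(0.111² + 0.108983²) ≈ 0.155558 m.
Converting: 0.155558 m × 3.2808 ft/m ≈ 0.51036 ft.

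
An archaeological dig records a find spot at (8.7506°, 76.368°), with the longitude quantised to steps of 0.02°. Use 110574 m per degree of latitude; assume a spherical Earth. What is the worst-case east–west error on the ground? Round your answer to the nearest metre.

1093 metres

With a 0.02° grid the true value lies within half a step, ±0.02°/2 = ±0.01°, of the stored one.
One degree of longitude at 8.7506° is 110574 × cos 8.7506° ≈ 110574 × 0.9884 = 109287 m.
Maximum E–W displacement: 0.01 × 109287 = 1092.87 m.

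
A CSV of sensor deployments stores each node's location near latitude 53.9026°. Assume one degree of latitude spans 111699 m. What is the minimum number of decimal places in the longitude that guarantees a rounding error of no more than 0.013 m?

7 decimal places

At 53.9026° one degree of longitude covers 111699 × cos 53.9026° ≈ 111699 × 0.5892 ≈ 65808.5 m.
N decimal places → at most half a unit in the last place, 0.5 × 10⁻ᴺ° = 65808.5/2 × 10⁻ᴺ m.
Need 0.5 × 65808.5 × 10⁻ᴺ ≤ 0.013 → 10⁻ᴺ ≤ 3.951e-07, so N ≥ 6.40.
So 7 decimal places suffice (0.00329 m); 6 would allow up to 0.0329 m.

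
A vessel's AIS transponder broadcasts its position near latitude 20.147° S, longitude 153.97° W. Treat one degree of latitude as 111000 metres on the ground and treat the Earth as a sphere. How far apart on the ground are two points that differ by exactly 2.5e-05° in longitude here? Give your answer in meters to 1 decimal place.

2.5e-05° of longitude at 20.147° is 2.5e-05 × 111000 × cos 20.147° ≈ 2.5e-05 × 104208 = 2.6052 m.

2.6 meters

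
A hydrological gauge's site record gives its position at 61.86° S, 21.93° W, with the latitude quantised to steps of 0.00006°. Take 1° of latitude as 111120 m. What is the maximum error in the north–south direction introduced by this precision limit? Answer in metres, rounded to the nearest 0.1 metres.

3.3 metres

With a 0.00006° grid the true value lies within half a step, ±0.00006°/2 = ±3e-05°, of the stored one.
So the N–S error is at most 3e-05 × 111120 = 3.3336 m.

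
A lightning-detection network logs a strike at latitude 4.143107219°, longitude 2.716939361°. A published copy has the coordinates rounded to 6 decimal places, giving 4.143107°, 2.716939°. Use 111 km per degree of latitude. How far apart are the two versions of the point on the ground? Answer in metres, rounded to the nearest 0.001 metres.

The latitude changed by +0.000000219° and the longitude by +0.000000361°.
N–S: 0.000000219° × 111000 m/° = 0.024309 m.
East–west at this latitude: 0.000000361° × 111000 × cos 4.14311° ≈ 0.000000361 × 110710 = 0.0399663 m.
Combined displacement = (0.024309² + 0.0399663²)^½ ≈ 0.0467785 m.

0.047 metres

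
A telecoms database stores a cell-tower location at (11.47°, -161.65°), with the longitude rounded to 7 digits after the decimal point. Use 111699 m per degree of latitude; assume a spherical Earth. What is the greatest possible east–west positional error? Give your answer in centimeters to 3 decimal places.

0.547 centimeters

Rounding to 7 decimal places leaves the longitude within ±5e-08° of the true value.
One degree of longitude at 11.47° is 111699 × cos 11.47° ≈ 111699 × 0.9800 = 109468 m.
So at most 5e-08° × 109468 ≈ 0.00547341 m east–west.
That is 0.00547341 m = 0.54734 cm.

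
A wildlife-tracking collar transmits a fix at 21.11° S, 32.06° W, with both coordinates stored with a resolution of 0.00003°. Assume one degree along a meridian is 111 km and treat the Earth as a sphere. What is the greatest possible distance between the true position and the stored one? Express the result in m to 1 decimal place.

2.3 m

With a 0.00003° grid the true value lies within half a step, ±0.00003°/2 = ±1.5e-05°, of the stored one.
N–S: 1.5e-05° × 111000 m/° = 1.665 m.
East–west component at 21.11°: 1.5e-05° × 111000 × cos 21.11° ≈ 1.5e-05 × 103551 ≈ 1.55326 m.
The two errors are perpendicular, so the maximum displacement is √(1.665² + 1.55326²) ≈ 2.27703 m.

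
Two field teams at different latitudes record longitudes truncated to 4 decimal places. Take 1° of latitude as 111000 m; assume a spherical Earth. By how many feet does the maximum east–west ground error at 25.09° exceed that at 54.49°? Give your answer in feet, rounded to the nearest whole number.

12 feet

Truncating at 4 decimal places can drop up to a full unit in the last place, so the longitude may be off by as much as 0.0001°.
Error at 25.09° = 0.0001° × 111000 × cos 25.09° ≈ 11.1 × 0.9056 = 10.053 m.
At 54.49°: 0.0001° × 111000 × cos 54.49° = 0.0001 × 111000 × 0.5808 ≈ 6.4474 m.
Difference: 10.053 − 6.4474 = 3.6053 m.
In feet: 3.60526 m ÷ 0.3048 ≈ 11.828 ft.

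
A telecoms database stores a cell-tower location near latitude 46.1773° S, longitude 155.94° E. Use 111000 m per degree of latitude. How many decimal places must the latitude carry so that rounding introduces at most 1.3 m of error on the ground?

One degree of latitude covers 111000 m.
N decimal places → at most half a unit in the last place, 0.5 × 10⁻ᴺ° = 111000/2 × 10⁻ᴺ m.
Need 0.5 × 111000 × 10⁻ᴺ ≤ 1.3 → 10⁻ᴺ ≤ 2.342e-05, so N ≥ 4.63.
At 4 places the error can reach 5.55 m, but 5 places keeps it to 0.555 m.

5 decimal places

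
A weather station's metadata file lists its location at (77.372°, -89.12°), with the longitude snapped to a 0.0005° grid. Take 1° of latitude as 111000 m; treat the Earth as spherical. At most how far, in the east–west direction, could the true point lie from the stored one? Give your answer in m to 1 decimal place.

6.1 m

With a 0.0005° grid the true value lies within half a step, ±0.0005°/2 = ±0.00025°, of the stored one.
Parallels shrink by cos φ, so at 77.372° a degree of longitude is 111000 × 0.2186 ≈ 24266.8 m.
Maximum E–W displacement: 0.00025 × 24266.8 = 6.06671 m.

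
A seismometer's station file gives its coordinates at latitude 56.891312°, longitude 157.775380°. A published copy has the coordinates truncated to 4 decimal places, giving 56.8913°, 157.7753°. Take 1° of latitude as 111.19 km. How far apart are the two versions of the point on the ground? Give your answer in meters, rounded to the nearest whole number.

5 meters

The latitude changed by +0.000012° and the longitude by +0.000080°.
North–south shift: 0.000012 × 111190 = 1.33428 m.
East–west at this latitude: 0.000080° × 111190 × cos 56.8913° ≈ 0.000080 × 60735.2 = 4.85882 m.
Hypotenuse of the two orthogonal shifts: √(1.33428² + 4.85882²) = 5.03869 m.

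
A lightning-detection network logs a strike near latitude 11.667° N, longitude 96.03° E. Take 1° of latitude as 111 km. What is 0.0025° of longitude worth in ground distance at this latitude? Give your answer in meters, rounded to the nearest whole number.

At 11.667° a degree of longitude is 111000 × cos 11.667° ≈ 108707 m, so 0.0025° corresponds to 271.767 m.

272 meters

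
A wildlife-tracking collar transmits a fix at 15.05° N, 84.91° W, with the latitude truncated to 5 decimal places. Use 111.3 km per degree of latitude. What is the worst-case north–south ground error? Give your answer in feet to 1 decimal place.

3.7 feet

Truncating at 5 decimal places can drop up to a full unit in the last place, so the latitude may be off by as much as 1e-05°.
North–south distance: 1e-05° × 111300 m/° = 1.113 m.
Converting: 1.113 m × 3.2808 ft/m ≈ 3.6516 ft.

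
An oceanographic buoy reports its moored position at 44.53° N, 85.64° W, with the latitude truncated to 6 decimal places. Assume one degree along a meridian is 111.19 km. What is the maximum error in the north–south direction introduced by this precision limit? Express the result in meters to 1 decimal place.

Truncating at 6 decimal places can drop up to a full unit in the last place, so the latitude may be off by as much as 1e-06°.
Along the meridian that is 1e-06° × 111190 m/° = 0.11119 m.

0.1 meters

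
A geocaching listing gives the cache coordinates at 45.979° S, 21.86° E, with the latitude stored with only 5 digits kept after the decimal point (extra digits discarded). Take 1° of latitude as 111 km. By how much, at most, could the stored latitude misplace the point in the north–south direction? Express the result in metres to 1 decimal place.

1.1 metres

Truncating at 5 decimal places can drop up to a full unit in the last place, so the latitude may be off by as much as 1e-05°.
Along the meridian that is 1e-05° × 111000 m/° = 1.11 m.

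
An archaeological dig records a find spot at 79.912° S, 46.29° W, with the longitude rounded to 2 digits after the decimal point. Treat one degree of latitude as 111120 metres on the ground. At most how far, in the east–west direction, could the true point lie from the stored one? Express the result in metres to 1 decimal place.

97.3 metres

Rounding to 2 decimal places leaves the longitude within ±0.005° of the true value.
Parallels shrink by cos φ, so at 79.912° a degree of longitude is 111120 × 0.1752 ≈ 19463.8 m.
East–west error: 0.005° × 19463.8 m/° ≈ 97.3192 m.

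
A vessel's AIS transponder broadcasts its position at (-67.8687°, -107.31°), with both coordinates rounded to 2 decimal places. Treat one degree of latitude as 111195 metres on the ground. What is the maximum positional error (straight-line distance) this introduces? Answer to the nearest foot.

Rounding to 2 decimal places leaves each coordinate within ±0.005° of the true value.
North–south component: 0.005° × 111195 = 555.975 m.
Longitude error → 0.005 × 111195 × cos 67.8687° = 0.005 × 111195 × 0.3767 ≈ 209.453 m.
The two errors are perpendicular, so the maximum displacement is √(555.975² + 209.453²) ≈ 594.12 m.
Converting: 594.12 m × 3.2808 ft/m ≈ 1949.2 ft.

1949 feet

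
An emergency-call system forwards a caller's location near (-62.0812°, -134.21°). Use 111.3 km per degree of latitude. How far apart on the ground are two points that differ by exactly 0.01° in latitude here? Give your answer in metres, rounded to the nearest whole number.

0.01° × 111300 m/° = 1113 m.

1113 metres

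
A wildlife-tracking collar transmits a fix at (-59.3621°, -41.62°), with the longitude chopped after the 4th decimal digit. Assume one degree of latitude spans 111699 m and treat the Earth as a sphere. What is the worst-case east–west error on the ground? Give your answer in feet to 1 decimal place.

18.7 feet

Truncating at 4 decimal places can drop up to a full unit in the last place, so the longitude may be off by as much as 0.0001°.
One degree of longitude at 59.3621° is 111699 × cos 59.3621° ≈ 111699 × 0.5096 = 56923 m.
East–west error: 0.0001° × 56923 m/° ≈ 5.6923 m.
In feet: 5.6923 m ÷ 0.3048 ≈ 18.676 ft.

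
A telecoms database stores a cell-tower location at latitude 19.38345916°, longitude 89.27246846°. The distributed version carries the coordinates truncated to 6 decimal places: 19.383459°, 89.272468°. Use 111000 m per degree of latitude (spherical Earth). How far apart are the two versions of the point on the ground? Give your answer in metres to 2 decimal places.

The latitude changed by +0.00000016° and the longitude by +0.00000046°.
N–S: 0.00000016° × 111000 m/° = 0.01776 m.
E–W at 19.3835°: 0.00000046° × 111000 × cos 19.3835° = 0.00000046 × 111000 × 0.9433 ≈ 0.0481658 m.
Hypotenuse of the two orthogonal shifts: √(0.01776² + 0.0481658²) = 0.0513358 m.

0.05 metres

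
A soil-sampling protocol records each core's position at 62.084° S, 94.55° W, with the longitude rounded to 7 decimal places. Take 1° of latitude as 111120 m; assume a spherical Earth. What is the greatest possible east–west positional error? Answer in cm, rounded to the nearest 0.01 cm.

0.26 cm

Rounding to 7 decimal places leaves the longitude within ±5e-08° of the true value.
Parallels shrink by cos φ, so at 62.084° a degree of longitude is 111120 × 0.4682 ≈ 52023.8 m.
So at most 5e-08° × 52023.8 ≈ 0.00260119 m east–west.
That is 0.00260119 m = 0.26012 cm.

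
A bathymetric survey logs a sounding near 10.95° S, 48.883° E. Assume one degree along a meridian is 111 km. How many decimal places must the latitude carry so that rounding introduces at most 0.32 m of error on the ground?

One degree of latitude covers 111000 m.
Rounding to N decimal places gives at most 0.5 × 10⁻ᴺ degrees of error, i.e. 0.5 × 10⁻ᴺ × 111000 m.
Need 0.5 × 111000 × 10⁻ᴺ ≤ 0.32 → 10⁻ᴺ ≤ 5.766e-06, so N ≥ 5.24.
N = 5 would give 0.555 m (too coarse); N = 6 gives 0.0555 m ≤ 0.32 m.

6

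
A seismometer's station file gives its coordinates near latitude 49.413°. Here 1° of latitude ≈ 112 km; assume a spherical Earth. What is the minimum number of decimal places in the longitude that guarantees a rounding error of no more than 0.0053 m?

7

At 49.413° one degree of longitude covers 112000 × cos 49.413° ≈ 112000 × 0.6506 ≈ 72867.4 m.
Rounding to N decimal places gives at most 0.5 × 10⁻ᴺ degrees of error, i.e. 0.5 × 10⁻ᴺ × 72867.4 m.
Setting 36433.7 × 10⁻ᴺ ≤ 0.0053 gives 10ᴺ ≥ 6.874e+06, i.e. N ≥ 6.84.
N = 6 would give 0.0364 m (too coarse); N = 7 gives 0.00364 m ≤ 0.0053 m.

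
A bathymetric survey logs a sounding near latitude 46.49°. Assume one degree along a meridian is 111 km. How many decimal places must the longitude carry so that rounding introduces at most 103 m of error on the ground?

At 46.49° one degree of longitude covers 111000 × cos 46.49° ≈ 111000 × 0.6885 ≈ 76421.4 m.
Rounding to N decimal places gives at most 0.5 × 10⁻ᴺ degrees of error, i.e. 0.5 × 10⁻ᴺ × 76421.4 m.
Need 0.5 × 76421.4 × 10⁻ᴺ ≤ 103 → 10⁻ᴺ ≤ 2.696e-03, so N ≥ 2.57.
At 2 places the error can reach 382 m, but 3 places keeps it to 38.2 m.

3 decimal places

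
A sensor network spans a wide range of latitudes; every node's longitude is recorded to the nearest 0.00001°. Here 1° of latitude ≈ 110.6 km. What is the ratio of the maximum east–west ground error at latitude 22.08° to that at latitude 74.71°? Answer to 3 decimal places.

Rounding to 5 decimal places leaves the longitude within ±5e-06° of the true value.
At 22.08°: 5e-06° × 110600 × cos 22.08° = 5e-06 × 110600 × 0.9267 ≈ 0.51244 m.
Error at 74.71° = 5e-06° × 110600 × cos 74.71° ≈ 0.553 × 0.2637 = 0.14583 m.
Ratio: 0.51244 / 0.14583 = cos 22.08° / cos 74.71° ≈ 3.5140.

3.514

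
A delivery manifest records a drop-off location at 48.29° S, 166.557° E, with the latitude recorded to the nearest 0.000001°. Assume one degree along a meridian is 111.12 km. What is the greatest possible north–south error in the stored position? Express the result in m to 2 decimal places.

Rounding to 6 decimal places leaves the latitude within ±5e-07° of the true value.
Along the meridian that is 5e-07° × 111120 m/° = 0.05556 m.

0.06 m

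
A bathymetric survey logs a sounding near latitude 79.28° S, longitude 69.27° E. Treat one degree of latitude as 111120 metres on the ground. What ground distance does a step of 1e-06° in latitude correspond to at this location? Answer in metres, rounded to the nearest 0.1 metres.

Along a meridian 1e-06° is 1e-06 × 111120 = 0.11112 m.

0.1 metres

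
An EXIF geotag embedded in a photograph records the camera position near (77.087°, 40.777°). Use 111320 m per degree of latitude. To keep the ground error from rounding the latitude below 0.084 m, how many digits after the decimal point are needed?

6

One degree of latitude covers 111320 m.
Rounding to N decimal places gives at most 0.5 × 10⁻ᴺ degrees of error, i.e. 0.5 × 10⁻ᴺ × 111320 m.
Need 0.5 × 111320 × 10⁻ᴺ ≤ 0.084 → 10⁻ᴺ ≤ 1.509e-06, so N ≥ 5.82.
N = 5 would give 0.557 m (too coarse); N = 6 gives 0.0557 m ≤ 0.084 m.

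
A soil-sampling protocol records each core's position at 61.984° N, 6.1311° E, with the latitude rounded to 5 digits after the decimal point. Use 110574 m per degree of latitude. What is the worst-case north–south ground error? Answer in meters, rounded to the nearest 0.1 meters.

Rounding to 5 decimal places leaves the latitude within ±5e-06° of the true value.
So the N–S error is at most 5e-06 × 110574 = 0.55287 m.

0.6 meters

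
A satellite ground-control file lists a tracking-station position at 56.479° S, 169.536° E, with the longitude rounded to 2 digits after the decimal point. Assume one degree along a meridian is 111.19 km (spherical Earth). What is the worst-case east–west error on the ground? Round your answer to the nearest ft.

Rounding to 2 decimal places leaves the longitude within ±0.005° of the true value.
One degree of longitude at 56.479° is 111190 × cos 56.479° ≈ 111190 × 0.5522 = 61403.9 m.
East–west error: 0.005° × 61403.9 m/° ≈ 307.019 m.
In feet: 307.019 m ÷ 0.3048 ≈ 1007.3 ft.

1007 ft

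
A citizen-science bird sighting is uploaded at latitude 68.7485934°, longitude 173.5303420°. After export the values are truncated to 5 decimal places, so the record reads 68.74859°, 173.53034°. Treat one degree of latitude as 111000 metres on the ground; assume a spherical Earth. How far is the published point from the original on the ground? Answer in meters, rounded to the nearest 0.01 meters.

0.39 meters

The latitude changed by +0.0000034° and the longitude by +0.0000020°.
N–S: 0.0000034° × 111000 m/° = 0.3774 m.
East–west at this latitude: 0.0000020° × 111000 × cos 68.7486° ≈ 0.0000020 × 40233.2 = 0.0804663 m.
Combined displacement = (0.3774² + 0.0804663²)^½ ≈ 0.385883 m.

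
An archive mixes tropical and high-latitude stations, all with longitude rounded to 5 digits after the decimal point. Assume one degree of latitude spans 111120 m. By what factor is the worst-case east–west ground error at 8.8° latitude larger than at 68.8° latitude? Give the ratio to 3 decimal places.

2.733

Rounding to 5 decimal places leaves the longitude within ±5e-06° of the true value.
At 8.8°: 5e-06° × 111120 × cos 8.8° = 5e-06 × 111120 × 0.9882 ≈ 0.54906 m.
At 68.8°: 5e-06° × 111120 × cos 68.8° = 5e-06 × 111120 × 0.3616 ≈ 0.20092 m.
Ratio: 0.54906 / 0.20092 = cos 8.8° / cos 68.8° ≈ 2.7327.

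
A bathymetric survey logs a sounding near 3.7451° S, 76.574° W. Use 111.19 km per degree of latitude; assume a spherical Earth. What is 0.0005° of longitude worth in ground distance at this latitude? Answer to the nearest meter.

One degree of longitude here spans 111190 × cos 3.7451° = 111190 × 0.9979 ≈ 110953 m; 0.0005° of that is 55.4763 m.

55 meters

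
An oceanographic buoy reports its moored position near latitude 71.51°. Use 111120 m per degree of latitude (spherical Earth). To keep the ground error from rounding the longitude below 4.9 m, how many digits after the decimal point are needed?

At 71.51° one degree of longitude covers 111120 × cos 71.51° ≈ 111120 × 0.3171 ≈ 35240.5 m.
Rounding to N decimal places gives at most 0.5 × 10⁻ᴺ degrees of error, i.e. 0.5 × 10⁻ᴺ × 35240.5 m.
Setting 17620.3 × 10⁻ᴺ ≤ 4.9 gives 10ᴺ ≥ 3596, i.e. N ≥ 3.56.
At 3 places the error can reach 17.6 m, but 4 places keeps it to 1.76 m.

4 decimal places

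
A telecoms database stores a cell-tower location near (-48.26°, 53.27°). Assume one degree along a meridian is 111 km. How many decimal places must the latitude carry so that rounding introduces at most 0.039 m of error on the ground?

7

One degree of latitude covers 111000 m.
N decimal places → at most half a unit in the last place, 0.5 × 10⁻ᴺ° = 111000/2 × 10⁻ᴺ m.
Need 0.5 × 111000 × 10⁻ᴺ ≤ 0.039 → 10⁻ᴺ ≤ 7.027e-07, so N ≥ 6.15.
N = 6 would give 0.0555 m (too coarse); N = 7 gives 0.00555 m ≤ 0.039 m.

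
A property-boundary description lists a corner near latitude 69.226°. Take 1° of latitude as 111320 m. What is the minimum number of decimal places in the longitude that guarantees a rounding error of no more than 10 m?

4 decimal places

At 69.226° one degree of longitude covers 111320 × cos 69.226° ≈ 111320 × 0.3547 ≈ 39483.3 m.
Rounding to N decimal places gives at most 0.5 × 10⁻ᴺ degrees of error, i.e. 0.5 × 10⁻ᴺ × 39483.3 m.
Setting 19741.6 × 10⁻ᴺ ≤ 10 gives 10ᴺ ≥ 1974, i.e. N ≥ 3.30.
N = 3 would give 19.7 m (too coarse); N = 4 gives 1.97 m ≤ 10 m.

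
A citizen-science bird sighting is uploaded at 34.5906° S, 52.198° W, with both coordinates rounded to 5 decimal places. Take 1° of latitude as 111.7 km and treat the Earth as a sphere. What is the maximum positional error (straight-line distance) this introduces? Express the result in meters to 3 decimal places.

Rounding to 5 decimal places leaves each coordinate within ±5e-06° of the true value.
Latitude error → 5e-06 × 111700 = 0.5585 m along the meridian.
Longitude error → 5e-06 × 111700 × cos 34.5906° = 5e-06 × 111700 × 0.8232 ≈ 0.459774 m.
The two errors are perpendicular, so the maximum displacement is √(0.5585² + 0.459774²) ≈ 0.723405 m.

0.723 meters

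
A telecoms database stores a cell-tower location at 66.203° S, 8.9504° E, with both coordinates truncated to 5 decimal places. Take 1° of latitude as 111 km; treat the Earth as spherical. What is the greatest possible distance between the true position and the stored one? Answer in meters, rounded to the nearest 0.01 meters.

Truncating at 5 decimal places can drop up to a full unit in the last place, so each coordinate may be off by as much as 1e-05°.
Latitude error → 1e-05 × 111000 = 1.11 m along the meridian.
E–W at 66.203°: 1e-05° × 111000 × cos 66.203° = 1e-05 × 111000 × 0.4035 ≈ 0.447882 m.
Combining orthogonally: (1.11² + 0.447882²)^½ ≈ 1.19695 m.

1.20 meters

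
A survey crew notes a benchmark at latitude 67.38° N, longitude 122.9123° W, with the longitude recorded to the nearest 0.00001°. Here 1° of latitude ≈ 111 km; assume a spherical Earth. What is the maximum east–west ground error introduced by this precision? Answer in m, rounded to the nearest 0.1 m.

Rounding to 5 decimal places leaves the longitude within ±5e-06° of the true value.
One degree of longitude at 67.38° is 111000 × cos 67.38° ≈ 111000 × 0.3846 = 42692.5 m.
East–west error: 5e-06° × 42692.5 m/° ≈ 0.213463 m.

0.2 m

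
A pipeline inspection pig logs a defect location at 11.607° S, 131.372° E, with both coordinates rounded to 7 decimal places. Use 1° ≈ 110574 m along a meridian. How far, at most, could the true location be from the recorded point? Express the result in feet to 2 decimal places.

Rounding to 7 decimal places leaves each coordinate within ±5e-08° of the true value.
Latitude error → 5e-08 × 110574 = 0.0055287 m along the meridian.
E–W at 11.607°: 5e-08° × 110574 × cos 11.607° = 5e-08 × 110574 × 0.9796 ≈ 0.00541564 m.
The two errors are perpendicular, so the maximum displacement is √(0.0055287² + 0.00541564²) ≈ 0.00773923 m.
Converting: 0.00773923 m × 3.2808 ft/m ≈ 0.025391 ft.

0.03 feet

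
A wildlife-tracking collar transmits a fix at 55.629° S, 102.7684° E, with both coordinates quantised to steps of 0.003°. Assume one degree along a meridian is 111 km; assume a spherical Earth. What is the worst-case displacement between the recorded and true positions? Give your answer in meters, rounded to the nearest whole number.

191 meters

With a 0.003° grid the true value lies within half a step, ±0.003°/2 = ±0.0015°, of the stored one.
North–south component: 0.0015° × 111000 = 166.5 m.
East–west component at 55.629°: 0.0015° × 111000 × cos 55.629° ≈ 0.0015 × 62665 ≈ 93.9975 m.
Combining orthogonally: (166.5² + 93.9975²)^½ ≈ 191.201 m.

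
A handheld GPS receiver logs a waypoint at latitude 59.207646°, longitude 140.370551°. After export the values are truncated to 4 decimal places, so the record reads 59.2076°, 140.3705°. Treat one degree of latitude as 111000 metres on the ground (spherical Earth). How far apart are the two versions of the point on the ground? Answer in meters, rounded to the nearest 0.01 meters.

5.87 meters

Δlat = 59.207646 − 59.2076 = +0.000046°; Δlon = 140.370551 − 140.3705 = +0.000051°.
North–south shift: 0.000046 × 111000 = 5.106 m.
E–W at 59.2076°: 0.000051° × 111000 × cos 59.2076° = 0.000051 × 111000 × 0.5119 ≈ 2.89803 m.
Combined displacement = (5.106² + 2.89803²)^½ ≈ 5.8711 m.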